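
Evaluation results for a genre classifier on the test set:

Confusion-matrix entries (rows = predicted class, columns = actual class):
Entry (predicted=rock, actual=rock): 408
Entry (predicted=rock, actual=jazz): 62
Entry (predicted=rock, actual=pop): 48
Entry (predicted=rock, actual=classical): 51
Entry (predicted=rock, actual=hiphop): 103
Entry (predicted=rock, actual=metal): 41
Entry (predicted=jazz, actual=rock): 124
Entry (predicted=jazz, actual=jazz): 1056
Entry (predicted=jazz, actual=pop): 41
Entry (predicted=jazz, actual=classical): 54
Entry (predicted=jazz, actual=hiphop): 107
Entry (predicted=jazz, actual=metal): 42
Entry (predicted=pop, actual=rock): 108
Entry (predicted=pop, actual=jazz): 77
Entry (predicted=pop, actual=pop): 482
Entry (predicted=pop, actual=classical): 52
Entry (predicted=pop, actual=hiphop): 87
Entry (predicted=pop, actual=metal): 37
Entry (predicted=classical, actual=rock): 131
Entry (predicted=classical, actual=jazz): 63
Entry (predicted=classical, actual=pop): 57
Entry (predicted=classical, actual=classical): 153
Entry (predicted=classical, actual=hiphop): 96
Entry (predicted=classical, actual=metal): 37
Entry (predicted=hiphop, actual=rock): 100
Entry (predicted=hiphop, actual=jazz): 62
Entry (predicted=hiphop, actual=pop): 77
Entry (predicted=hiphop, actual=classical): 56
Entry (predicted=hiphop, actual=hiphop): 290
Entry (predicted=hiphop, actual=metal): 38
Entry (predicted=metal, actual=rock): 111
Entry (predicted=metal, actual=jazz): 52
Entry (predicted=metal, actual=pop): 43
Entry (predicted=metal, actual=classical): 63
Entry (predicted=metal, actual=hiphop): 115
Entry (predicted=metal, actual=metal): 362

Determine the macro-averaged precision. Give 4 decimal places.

Per-class precision (TP/(TP+FP)):
  rock: TP=408, FP=62+48+51+103+41=305 → 408/713 = 0.57223
  jazz: TP=1056, FP=124+41+54+107+42=368 → 1056/1424 = 0.74157
  pop: TP=482, FP=108+77+52+87+37=361 → 482/843 = 0.57177
  classical: TP=153, FP=131+63+57+96+37=384 → 153/537 = 0.28492
  hiphop: TP=290, FP=100+62+77+56+38=333 → 290/623 = 0.46549
  metal: TP=362, FP=111+52+43+63+115=384 → 362/746 = 0.48525
Macro-precision = mean = (0.57223 + 0.74157 + 0.57177 + 0.28492 + 0.46549 + 0.48525) / 6 = 0.5202

0.5202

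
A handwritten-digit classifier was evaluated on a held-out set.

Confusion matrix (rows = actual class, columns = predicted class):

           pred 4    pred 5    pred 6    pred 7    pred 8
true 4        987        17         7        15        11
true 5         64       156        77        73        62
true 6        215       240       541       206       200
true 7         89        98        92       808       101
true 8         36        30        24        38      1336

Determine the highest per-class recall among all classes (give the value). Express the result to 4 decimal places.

0.9518

Per-class recall (TP/(TP+FN)):
  4: TP=987, FN=17+7+15+11=50 → 987/1037 = 0.95178
  5: TP=156, FN=64+77+73+62=276 → 156/432 = 0.36111
  6: TP=541, FN=215+240+206+200=861 → 541/1402 = 0.38588
  7: TP=808, FN=89+98+92+101=380 → 808/1188 = 0.68013
  8: TP=1336, FN=36+30+24+38=128 → 1336/1464 = 0.91257
Highest is class '4' with recall = 0.9518.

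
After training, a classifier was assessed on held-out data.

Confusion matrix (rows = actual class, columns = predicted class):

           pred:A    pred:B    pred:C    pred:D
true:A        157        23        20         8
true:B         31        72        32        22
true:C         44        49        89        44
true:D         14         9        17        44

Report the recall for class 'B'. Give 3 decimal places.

Treat 'B' as positive and all other classes as negative.
recall = TP/(TP+FN).
B: TP=72, FN=31+32+22=85 → 72/157 = 0.4586

0.459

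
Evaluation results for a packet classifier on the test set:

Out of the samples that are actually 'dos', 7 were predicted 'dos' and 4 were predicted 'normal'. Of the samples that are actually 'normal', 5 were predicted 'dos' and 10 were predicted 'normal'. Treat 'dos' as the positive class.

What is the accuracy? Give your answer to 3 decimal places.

0.654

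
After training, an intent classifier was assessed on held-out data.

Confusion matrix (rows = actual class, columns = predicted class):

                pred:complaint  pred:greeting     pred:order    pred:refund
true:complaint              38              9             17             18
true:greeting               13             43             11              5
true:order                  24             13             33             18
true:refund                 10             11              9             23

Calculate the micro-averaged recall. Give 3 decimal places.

0.464

Micro-averaging pools counts across classes: ΣTP=137, ΣFP=158, ΣFN=158.
Micro-recall = TP/(TP+FN) on pooled counts = 0.464 (equals overall accuracy in single-label multiclass).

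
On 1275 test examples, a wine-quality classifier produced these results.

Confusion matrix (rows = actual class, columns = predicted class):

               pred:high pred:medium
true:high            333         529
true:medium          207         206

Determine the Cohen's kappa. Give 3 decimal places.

Observed agreement pₒ = trace/N = 539/1275 = 0.4227
Expected agreement pₑ = Σ (rowᵢ·colᵢ)/N² = (862·540 + 413·735)/1275² = 0.4731
κ = (pₒ − pₑ)/(1 − pₑ) = (0.4227 − 0.4731)/(1 − 0.4731) = -0.096

-0.096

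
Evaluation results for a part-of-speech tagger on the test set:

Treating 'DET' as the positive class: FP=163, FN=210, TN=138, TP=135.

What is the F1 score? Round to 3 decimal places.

Precision = TP/(TP+FP) = 135/298 = 0.4530
Recall = TP/(TP+FN) = 135/345 = 0.3913
F1 = 2·TP/(2·TP+FP+FN) = 270/643 = 0.420

0.420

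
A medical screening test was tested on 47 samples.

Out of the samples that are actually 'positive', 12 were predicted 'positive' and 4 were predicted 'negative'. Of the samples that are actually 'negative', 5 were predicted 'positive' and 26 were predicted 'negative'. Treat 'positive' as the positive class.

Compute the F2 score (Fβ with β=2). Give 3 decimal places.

Fβ = (1+β²)·TP / ((1+β²)·TP + β²·FN + FP), with β²=4
= 5·12 / (5·12 + 4·4 + 5) = 0.741

0.741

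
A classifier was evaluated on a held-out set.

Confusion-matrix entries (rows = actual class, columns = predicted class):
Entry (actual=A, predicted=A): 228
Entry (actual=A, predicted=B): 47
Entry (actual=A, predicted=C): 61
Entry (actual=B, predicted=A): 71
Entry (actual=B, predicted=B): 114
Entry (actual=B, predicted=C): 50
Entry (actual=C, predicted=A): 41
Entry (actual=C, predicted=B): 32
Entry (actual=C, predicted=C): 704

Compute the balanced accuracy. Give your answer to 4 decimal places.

0.6899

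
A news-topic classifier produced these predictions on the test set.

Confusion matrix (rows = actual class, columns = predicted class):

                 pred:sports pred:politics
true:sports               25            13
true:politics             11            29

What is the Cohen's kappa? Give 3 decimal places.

Observed agreement pₒ = trace/N = 54/78 = 0.6923
Expected agreement pₑ = Σ (rowᵢ·colᵢ)/N² = (38·36 + 40·42)/78² = 0.5010
κ = (pₒ − pₑ)/(1 − pₑ) = (0.6923 − 0.5010)/(1 − 0.5010) = 0.383

0.383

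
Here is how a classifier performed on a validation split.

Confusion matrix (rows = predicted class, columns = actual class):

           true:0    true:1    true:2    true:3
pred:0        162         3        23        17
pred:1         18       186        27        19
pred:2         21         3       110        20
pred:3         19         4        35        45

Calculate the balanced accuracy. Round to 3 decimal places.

Balanced accuracy = mean of per-class recall.
  0: recall = 162/220 = 0.7364
  1: recall = 186/196 = 0.9490
  2: recall = 110/195 = 0.5641
  3: recall = 45/101 = 0.4455
Mean = (0.7364 + 0.9490 + 0.5641 + 0.4455) / 4 = 0.674

0.674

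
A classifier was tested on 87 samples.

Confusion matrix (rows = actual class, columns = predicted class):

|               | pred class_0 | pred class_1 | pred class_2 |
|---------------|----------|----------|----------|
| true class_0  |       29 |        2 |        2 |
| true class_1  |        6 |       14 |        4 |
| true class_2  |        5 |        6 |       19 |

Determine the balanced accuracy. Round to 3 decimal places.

0.698

Balanced accuracy = mean of per-class recall.
  class_0: recall = 29/33 = 0.8788
  class_1: recall = 14/24 = 0.5833
  class_2: recall = 19/30 = 0.6333
Mean = (0.8788 + 0.5833 + 0.6333) / 3 = 0.698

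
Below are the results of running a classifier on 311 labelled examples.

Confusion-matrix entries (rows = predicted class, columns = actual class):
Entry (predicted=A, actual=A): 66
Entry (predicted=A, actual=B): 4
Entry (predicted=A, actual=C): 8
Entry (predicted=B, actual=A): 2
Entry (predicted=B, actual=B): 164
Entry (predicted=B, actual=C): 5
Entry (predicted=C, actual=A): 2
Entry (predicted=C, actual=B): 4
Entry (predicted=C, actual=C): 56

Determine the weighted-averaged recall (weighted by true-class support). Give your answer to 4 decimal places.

Per-class recall (TP/(TP+FN)):
  A: TP=66, FN=2+2=4 → 66/70 = 0.94286
  B: TP=164, FN=4+4=8 → 164/172 = 0.95349
  C: TP=56, FN=8+5=13 → 56/69 = 0.81159
Weighted-recall = Σ (supportᵢ/N)·recallᵢ with N=311: (70/311)·0.94286 + (172/311)·0.95349 + (69/311)·0.81159 = 0.9196

0.9196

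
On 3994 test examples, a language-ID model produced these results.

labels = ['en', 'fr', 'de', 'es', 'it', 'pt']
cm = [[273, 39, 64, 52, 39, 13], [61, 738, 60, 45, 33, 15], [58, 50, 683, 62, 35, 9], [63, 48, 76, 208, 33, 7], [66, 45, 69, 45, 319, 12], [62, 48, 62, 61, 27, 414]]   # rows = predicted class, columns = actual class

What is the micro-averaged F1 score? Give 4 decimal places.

0.6597

Micro-averaging pools counts across classes: ΣTP=2635, ΣFP=1359, ΣFN=1359.
Micro-F1 score = 2·TP/(2·TP+FP+FN) on pooled counts = 0.6597 (equals overall accuracy in single-label multiclass).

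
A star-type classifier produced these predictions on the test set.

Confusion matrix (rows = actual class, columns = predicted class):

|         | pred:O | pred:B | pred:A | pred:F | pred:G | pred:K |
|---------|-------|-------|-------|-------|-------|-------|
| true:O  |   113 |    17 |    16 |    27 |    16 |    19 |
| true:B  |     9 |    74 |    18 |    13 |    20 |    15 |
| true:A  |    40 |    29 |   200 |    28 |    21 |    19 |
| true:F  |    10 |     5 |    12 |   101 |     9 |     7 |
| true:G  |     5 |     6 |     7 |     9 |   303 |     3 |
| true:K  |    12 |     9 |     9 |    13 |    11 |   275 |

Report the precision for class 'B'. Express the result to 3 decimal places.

0.529

One-vs-rest for 'B': TP = diagonal; FP = other classes predicted 'B'; FN = 'B' predicted as other.
precision = TP/(TP+FP).
B: TP=74, FP=17+29+5+6+9=66 → 74/140 = 0.5286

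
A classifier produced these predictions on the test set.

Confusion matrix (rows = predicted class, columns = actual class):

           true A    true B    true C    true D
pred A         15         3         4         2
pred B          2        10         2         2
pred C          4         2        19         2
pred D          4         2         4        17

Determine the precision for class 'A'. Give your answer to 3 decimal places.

0.625

precision = TP/(TP+FP).
A: TP=15, FP=3+4+2=9 → 15/24 = 0.6250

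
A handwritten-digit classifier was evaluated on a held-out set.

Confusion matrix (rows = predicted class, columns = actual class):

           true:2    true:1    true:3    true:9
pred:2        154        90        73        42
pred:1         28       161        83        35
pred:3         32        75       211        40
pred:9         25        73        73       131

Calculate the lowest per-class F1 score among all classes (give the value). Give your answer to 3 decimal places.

Per-class F1 score (2·TP/(2·TP+FP+FN)):
  2: TP=154, FP=90+73+42=205, FN=28+32+25=85 → 308/598 = 0.5151
  1: TP=161, FP=28+83+35=146, FN=90+75+73=238 → 322/706 = 0.4561
  3: TP=211, FP=32+75+40=147, FN=73+83+73=229 → 422/798 = 0.5288
  9: TP=131, FP=25+73+73=171, FN=42+35+40=117 → 262/550 = 0.4764
Lowest is class '1' with F1 score = 0.456.

0.456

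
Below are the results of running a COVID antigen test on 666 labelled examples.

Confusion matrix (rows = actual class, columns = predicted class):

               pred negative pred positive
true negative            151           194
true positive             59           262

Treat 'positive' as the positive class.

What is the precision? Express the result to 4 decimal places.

Precision = TP/(TP+FP) = 262/(262+194) = 262/456 = 0.5746

0.5746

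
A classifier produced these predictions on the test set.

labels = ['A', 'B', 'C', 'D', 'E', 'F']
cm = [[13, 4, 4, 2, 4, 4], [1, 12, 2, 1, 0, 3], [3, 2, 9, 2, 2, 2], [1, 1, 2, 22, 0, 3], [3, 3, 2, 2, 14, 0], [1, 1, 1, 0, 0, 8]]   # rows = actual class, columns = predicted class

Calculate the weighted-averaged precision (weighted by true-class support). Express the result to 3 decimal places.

0.600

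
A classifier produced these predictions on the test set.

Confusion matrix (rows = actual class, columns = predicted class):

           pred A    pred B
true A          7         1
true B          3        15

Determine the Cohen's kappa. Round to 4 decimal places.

0.6623

Observed agreement pₒ = trace/N = 22/26 = 0.84615
Expected agreement pₑ = Σ (rowᵢ·colᵢ)/N² = (8·10 + 18·16)/26² = 0.54438
κ = (pₒ − pₑ)/(1 − pₑ) = (0.84615 − 0.54438)/(1 − 0.54438) = 0.6623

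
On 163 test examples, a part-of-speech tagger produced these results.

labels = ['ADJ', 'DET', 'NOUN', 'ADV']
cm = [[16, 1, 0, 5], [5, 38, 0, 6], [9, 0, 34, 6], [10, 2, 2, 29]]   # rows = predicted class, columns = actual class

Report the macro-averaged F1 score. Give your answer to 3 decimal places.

0.703

Per-class F1 score (2·TP/(2·TP+FP+FN)):
  ADJ: TP=16, FP=1+0+5=6, FN=5+9+10=24 → 32/62 = 0.5161
  DET: TP=38, FP=5+0+6=11, FN=1+0+2=3 → 76/90 = 0.8444
  NOUN: TP=34, FP=9+0+6=15, FN=0+0+2=2 → 68/85 = 0.8000
  ADV: TP=29, FP=10+2+2=14, FN=5+6+6=17 → 58/89 = 0.6517
Macro-F1 score = mean = (0.5161 + 0.8444 + 0.8000 + 0.6517) / 4 = 0.703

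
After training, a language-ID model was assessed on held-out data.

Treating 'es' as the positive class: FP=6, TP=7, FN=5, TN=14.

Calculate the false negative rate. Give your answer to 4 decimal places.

FNR = FN/(FN+TP) = 5/(5+7) = 0.4167

0.4167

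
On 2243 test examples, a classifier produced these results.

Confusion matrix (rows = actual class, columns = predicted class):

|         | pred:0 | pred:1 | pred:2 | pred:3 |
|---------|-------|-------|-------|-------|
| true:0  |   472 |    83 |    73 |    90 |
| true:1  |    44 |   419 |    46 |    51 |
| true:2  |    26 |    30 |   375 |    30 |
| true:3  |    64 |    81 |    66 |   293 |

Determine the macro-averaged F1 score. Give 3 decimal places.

0.692

Per-class F1 score (2·TP/(2·TP+FP+FN)):
  0: TP=472, FP=44+26+64=134, FN=83+73+90=246 → 944/1324 = 0.7130
  1: TP=419, FP=83+30+81=194, FN=44+46+51=141 → 838/1173 = 0.7144
  2: TP=375, FP=73+46+66=185, FN=26+30+30=86 → 750/1021 = 0.7346
  3: TP=293, FP=90+51+30=171, FN=64+81+66=211 → 586/968 = 0.6054
Macro-F1 score = mean = (0.7130 + 0.7144 + 0.7346 + 0.6054) / 4 = 0.692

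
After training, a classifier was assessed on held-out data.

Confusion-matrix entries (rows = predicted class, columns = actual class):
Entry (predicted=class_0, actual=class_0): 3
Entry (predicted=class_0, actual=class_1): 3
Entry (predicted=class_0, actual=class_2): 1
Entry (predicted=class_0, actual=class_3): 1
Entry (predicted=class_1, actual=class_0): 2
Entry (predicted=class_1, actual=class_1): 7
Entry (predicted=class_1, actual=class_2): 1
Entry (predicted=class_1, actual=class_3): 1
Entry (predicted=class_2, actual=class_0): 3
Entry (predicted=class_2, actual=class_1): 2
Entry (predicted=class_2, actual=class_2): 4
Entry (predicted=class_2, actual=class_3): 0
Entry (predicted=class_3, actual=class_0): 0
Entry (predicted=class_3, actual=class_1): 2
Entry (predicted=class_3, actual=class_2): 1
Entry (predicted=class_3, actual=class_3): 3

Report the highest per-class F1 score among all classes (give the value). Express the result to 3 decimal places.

0.560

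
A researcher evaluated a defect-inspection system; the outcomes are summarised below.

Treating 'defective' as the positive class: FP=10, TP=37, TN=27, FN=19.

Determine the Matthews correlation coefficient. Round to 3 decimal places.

MCC = (TP·TN − FP·FN) / √((TP+FP)(TP+FN)(TN+FP)(TN+FN))
Numerator = 37·27 − 10·19 = 809
Denominator = √(47·56·37·46) = √4479664 = 2116.5217
MCC = 809 / 2116.5217 = 0.382

0.382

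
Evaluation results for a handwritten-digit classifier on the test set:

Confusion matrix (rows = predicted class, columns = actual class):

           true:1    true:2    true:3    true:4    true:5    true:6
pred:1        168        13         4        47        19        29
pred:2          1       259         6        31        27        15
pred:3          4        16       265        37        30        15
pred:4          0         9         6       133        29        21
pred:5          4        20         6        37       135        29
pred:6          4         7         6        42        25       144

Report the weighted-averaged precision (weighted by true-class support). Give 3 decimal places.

Per-class precision (TP/(TP+FP)):
  1: TP=168, FP=13+4+47+19+29=112 → 168/280 = 0.6000
  2: TP=259, FP=1+6+31+27+15=80 → 259/339 = 0.7640
  3: TP=265, FP=4+16+37+30+15=102 → 265/367 = 0.7221
  4: TP=133, FP=0+9+6+29+21=65 → 133/198 = 0.6717
  5: TP=135, FP=4+20+6+37+29=96 → 135/231 = 0.5844
  6: TP=144, FP=4+7+6+42+25=84 → 144/228 = 0.6316
Weighted-precision = Σ (supportᵢ/N)·precisionᵢ with N=1643: (181/1643)·0.6000 + (324/1643)·0.7640 + (293/1643)·0.7221 + (327/1643)·0.6717 + (265/1643)·0.5844 + (253/1643)·0.6316 = 0.671

0.671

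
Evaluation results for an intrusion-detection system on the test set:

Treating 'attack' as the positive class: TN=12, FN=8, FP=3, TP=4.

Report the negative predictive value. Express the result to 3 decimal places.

NPV = TN/(TN+FN) = 12/(12+8) = 0.600

0.600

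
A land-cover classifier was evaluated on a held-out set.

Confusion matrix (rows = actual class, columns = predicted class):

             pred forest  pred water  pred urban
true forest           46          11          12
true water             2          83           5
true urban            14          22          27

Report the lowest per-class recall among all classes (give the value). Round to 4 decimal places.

0.4286

Per-class recall (TP/(TP+FN)):
  forest: TP=46, FN=11+12=23 → 46/69 = 0.66667
  water: TP=83, FN=2+5=7 → 83/90 = 0.92222
  urban: TP=27, FN=14+22=36 → 27/63 = 0.42857
Lowest is class 'urban' with recall = 0.4286.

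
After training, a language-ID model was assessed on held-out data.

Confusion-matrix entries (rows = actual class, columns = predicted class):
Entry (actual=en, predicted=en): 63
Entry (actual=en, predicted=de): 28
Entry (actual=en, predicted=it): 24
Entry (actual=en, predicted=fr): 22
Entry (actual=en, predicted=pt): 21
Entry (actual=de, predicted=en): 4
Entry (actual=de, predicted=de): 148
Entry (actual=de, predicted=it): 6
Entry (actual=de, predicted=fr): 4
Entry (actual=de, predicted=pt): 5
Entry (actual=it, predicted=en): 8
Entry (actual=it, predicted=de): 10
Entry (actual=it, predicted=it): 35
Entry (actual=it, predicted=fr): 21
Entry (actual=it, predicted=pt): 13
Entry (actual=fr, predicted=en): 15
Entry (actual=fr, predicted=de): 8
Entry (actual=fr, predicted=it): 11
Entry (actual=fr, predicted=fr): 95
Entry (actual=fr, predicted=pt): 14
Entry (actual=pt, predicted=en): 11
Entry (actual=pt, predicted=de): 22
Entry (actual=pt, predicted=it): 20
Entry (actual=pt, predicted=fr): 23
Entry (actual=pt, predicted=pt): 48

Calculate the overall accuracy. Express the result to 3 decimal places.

0.573

Accuracy = trace / total = (63+148+35+95+48=389) / 679 = 389/679 = 0.573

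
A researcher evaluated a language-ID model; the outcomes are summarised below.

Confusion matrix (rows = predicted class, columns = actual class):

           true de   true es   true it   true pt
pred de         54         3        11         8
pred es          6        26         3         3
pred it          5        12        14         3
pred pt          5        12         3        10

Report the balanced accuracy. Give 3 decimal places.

0.533

Balanced accuracy = mean of per-class recall.
  de: recall = 54/70 = 0.7714
  es: recall = 26/53 = 0.4906
  it: recall = 14/31 = 0.4516
  pt: recall = 10/24 = 0.4167
Mean = (0.7714 + 0.4906 + 0.4516 + 0.4167) / 4 = 0.533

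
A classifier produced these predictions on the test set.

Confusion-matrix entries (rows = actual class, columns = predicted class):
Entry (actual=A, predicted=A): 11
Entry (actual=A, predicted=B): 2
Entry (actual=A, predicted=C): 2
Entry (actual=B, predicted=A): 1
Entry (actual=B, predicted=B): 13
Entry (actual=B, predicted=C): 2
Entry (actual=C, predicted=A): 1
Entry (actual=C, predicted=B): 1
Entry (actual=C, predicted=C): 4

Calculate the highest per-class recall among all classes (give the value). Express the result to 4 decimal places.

Per-class recall (TP/(TP+FN)):
  A: TP=11, FN=2+2=4 → 11/15 = 0.73333
  B: TP=13, FN=1+2=3 → 13/16 = 0.81250
  C: TP=4, FN=1+1=2 → 4/6 = 0.66667
Highest is class 'B' with recall = 0.8125.

0.8125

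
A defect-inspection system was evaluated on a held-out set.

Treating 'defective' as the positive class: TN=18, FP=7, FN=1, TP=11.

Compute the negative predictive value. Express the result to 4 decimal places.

0.9474

NPV = TN/(TN+FN) = 18/(18+1) = 0.9474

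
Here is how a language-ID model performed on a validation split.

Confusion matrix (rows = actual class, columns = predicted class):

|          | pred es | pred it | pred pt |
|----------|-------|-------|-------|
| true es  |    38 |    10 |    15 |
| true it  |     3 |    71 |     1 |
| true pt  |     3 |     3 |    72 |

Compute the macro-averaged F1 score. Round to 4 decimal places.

0.8236

Per-class F1 score (2·TP/(2·TP+FP+FN)):
  es: TP=38, FP=3+3=6, FN=10+15=25 → 76/107 = 0.71028
  it: TP=71, FP=10+3=13, FN=3+1=4 → 142/159 = 0.89308
  pt: TP=72, FP=15+1=16, FN=3+3=6 → 144/166 = 0.86747
Macro-F1 score = mean = (0.71028 + 0.89308 + 0.86747) / 3 = 0.8236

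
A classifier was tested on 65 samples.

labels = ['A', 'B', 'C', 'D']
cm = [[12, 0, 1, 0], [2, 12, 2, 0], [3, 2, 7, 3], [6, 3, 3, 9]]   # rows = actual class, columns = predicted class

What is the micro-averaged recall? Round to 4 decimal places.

Micro-averaging pools counts across classes: ΣTP=40, ΣFP=25, ΣFN=25.
Micro-recall = TP/(TP+FN) on pooled counts = 0.6154 (equals overall accuracy in single-label multiclass).

0.6154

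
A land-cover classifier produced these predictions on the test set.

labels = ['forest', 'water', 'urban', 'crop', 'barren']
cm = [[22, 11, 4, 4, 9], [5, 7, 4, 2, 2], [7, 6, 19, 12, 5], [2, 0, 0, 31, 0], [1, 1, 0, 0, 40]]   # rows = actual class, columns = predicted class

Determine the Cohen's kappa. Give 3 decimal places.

0.515

Observed agreement pₒ = trace/N = 119/194 = 0.6134
Expected agreement pₑ = Σ (rowᵢ·colᵢ)/N² = (50·37 + 20·25 + 49·27 + 33·49 + 42·56)/194² = 0.2031
κ = (pₒ − pₑ)/(1 − pₑ) = (0.6134 − 0.2031)/(1 − 0.2031) = 0.515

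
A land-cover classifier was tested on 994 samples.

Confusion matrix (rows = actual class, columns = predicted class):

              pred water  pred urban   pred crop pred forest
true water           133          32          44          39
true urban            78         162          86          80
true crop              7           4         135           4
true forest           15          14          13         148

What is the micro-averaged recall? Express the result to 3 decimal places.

Micro-averaging pools counts across classes: ΣTP=578, ΣFP=416, ΣFN=416.
Micro-recall = TP/(TP+FN) on pooled counts = 0.581 (equals overall accuracy in single-label multiclass).

0.581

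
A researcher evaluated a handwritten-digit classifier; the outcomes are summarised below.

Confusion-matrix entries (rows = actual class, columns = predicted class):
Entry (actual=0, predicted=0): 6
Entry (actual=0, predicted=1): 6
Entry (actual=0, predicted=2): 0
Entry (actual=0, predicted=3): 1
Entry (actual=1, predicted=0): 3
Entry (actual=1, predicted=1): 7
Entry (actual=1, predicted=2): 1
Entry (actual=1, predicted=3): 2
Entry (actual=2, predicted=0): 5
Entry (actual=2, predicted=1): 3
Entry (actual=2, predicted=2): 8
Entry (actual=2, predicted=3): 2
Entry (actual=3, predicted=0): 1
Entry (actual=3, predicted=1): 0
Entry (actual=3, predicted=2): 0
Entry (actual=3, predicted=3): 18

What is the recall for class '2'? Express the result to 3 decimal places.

Treat '2' as positive and all other classes as negative.
recall = TP/(TP+FN).
2: TP=8, FN=5+3+2=10 → 8/18 = 0.4444

0.444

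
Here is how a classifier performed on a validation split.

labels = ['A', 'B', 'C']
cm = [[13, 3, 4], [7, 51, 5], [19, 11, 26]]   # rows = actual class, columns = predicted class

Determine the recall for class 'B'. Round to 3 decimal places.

0.810

Treat 'B' as positive and all other classes as negative.
recall = TP/(TP+FN).
B: TP=51, FN=7+5=12 → 51/63 = 0.8095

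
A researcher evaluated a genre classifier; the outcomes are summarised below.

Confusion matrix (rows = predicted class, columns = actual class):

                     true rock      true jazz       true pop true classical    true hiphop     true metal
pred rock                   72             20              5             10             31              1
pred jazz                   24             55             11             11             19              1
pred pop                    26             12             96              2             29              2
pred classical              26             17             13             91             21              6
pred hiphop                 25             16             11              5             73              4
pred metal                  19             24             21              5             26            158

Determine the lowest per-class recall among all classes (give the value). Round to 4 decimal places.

0.3668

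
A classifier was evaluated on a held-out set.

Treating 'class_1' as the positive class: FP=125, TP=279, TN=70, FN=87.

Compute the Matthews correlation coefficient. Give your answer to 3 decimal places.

0.129

MCC = (TP·TN − FP·FN) / √((TP+FP)(TP+FN)(TN+FP)(TN+FN))
Numerator = 279·70 − 125·87 = 8655
Denominator = √(404·366·195·157) = √4526856360 = 67281.9170
MCC = 8655 / 67281.9170 = 0.129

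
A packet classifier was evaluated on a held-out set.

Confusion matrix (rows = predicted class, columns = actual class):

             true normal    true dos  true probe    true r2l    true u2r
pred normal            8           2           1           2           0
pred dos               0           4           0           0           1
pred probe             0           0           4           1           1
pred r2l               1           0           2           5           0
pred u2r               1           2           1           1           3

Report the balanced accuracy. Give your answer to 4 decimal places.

0.5911

Balanced accuracy = mean of per-class recall.
  normal: recall = 8/10 = 0.80000
  dos: recall = 4/8 = 0.50000
  probe: recall = 4/8 = 0.50000
  r2l: recall = 5/9 = 0.55556
  u2r: recall = 3/5 = 0.60000
Mean = (0.80000 + 0.50000 + 0.50000 + 0.55556 + 0.60000) / 5 = 0.5911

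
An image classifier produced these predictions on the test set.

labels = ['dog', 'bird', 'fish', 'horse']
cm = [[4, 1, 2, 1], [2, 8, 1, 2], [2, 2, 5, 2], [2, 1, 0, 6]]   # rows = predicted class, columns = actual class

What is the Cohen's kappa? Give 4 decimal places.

0.4134

Observed agreement pₒ = trace/N = 23/41 = 0.56098
Expected agreement pₑ = Σ (rowᵢ·colᵢ)/N² = (10·8 + 12·13 + 8·11 + 11·9)/41² = 0.25164
κ = (pₒ − pₑ)/(1 − pₑ) = (0.56098 − 0.25164)/(1 − 0.25164) = 0.4134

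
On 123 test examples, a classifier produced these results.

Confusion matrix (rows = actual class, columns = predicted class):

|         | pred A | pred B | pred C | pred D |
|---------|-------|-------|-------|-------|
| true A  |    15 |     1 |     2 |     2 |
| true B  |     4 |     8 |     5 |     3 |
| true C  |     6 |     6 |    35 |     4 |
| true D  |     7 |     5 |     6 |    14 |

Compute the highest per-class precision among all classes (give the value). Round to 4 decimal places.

Per-class precision (TP/(TP+FP)):
  A: TP=15, FP=4+6+7=17 → 15/32 = 0.46875
  B: TP=8, FP=1+6+5=12 → 8/20 = 0.40000
  C: TP=35, FP=2+5+6=13 → 35/48 = 0.72917
  D: TP=14, FP=2+3+4=9 → 14/23 = 0.60870
Highest is class 'C' with precision = 0.7292.

0.7292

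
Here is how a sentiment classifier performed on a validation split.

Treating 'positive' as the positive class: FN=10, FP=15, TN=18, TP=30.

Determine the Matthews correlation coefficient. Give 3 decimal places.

MCC = (TP·TN − FP·FN) / √((TP+FP)(TP+FN)(TN+FP)(TN+FN))
Numerator = 30·18 − 15·10 = 390
Denominator = √(45·40·33·28) = √1663200 = 1289.6511
MCC = 390 / 1289.6511 = 0.302

0.302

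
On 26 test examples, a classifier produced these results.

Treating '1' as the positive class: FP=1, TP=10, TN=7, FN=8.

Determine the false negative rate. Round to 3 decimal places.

0.444

FNR = FN/(FN+TP) = 8/(8+10) = 0.444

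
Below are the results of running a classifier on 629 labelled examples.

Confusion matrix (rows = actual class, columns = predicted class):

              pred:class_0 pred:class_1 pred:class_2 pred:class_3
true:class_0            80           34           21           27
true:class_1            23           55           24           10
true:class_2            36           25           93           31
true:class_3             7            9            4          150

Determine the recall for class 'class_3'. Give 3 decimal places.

0.882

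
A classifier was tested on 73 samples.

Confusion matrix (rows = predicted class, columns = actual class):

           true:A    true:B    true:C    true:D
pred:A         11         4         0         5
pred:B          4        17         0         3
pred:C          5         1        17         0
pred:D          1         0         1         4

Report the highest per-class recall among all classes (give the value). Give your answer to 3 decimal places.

0.944

Per-class recall (TP/(TP+FN)):
  A: TP=11, FN=4+5+1=10 → 11/21 = 0.5238
  B: TP=17, FN=4+1+0=5 → 17/22 = 0.7727
  C: TP=17, FN=0+0+1=1 → 17/18 = 0.9444
  D: TP=4, FN=5+3+0=8 → 4/12 = 0.3333
Highest is class 'C' with recall = 0.944.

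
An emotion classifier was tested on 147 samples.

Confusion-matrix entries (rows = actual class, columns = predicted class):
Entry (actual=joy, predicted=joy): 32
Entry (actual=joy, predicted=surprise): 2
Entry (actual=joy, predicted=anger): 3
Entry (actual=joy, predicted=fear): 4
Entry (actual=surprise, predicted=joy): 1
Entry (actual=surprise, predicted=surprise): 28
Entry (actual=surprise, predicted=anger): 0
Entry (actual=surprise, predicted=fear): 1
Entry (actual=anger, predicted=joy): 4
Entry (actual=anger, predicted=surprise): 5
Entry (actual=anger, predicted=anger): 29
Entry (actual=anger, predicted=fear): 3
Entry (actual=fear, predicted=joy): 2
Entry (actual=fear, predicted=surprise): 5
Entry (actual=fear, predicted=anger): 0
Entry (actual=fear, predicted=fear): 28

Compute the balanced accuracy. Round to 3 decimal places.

0.805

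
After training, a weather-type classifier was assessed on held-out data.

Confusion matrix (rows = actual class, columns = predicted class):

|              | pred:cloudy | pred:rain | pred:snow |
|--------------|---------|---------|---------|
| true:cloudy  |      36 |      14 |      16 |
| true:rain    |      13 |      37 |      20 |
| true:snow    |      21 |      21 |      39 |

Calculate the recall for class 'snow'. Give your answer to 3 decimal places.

0.481

Treat 'snow' as positive and all other classes as negative.
recall = TP/(TP+FN).
snow: TP=39, FN=21+21=42 → 39/81 = 0.4815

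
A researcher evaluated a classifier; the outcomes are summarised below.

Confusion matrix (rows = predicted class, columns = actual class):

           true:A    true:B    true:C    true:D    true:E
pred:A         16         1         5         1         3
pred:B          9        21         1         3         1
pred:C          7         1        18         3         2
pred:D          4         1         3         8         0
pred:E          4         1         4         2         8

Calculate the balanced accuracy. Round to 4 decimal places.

Balanced accuracy = mean of per-class recall.
  A: recall = 16/40 = 0.40000
  B: recall = 21/25 = 0.84000
  C: recall = 18/31 = 0.58065
  D: recall = 8/17 = 0.47059
  E: recall = 8/14 = 0.57143
Mean = (0.40000 + 0.84000 + 0.58065 + 0.47059 + 0.57143) / 5 = 0.5725

0.5725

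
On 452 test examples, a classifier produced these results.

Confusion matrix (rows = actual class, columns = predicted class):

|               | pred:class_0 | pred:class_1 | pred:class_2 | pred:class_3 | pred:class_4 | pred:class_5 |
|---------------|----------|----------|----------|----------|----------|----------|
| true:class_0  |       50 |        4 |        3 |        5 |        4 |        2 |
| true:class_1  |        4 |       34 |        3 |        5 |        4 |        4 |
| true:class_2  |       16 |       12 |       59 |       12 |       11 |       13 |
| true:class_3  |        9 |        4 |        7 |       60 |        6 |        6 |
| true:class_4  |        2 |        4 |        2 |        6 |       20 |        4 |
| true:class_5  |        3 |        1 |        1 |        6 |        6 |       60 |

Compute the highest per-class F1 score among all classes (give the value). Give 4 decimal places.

0.7229

Per-class F1 score (2·TP/(2·TP+FP+FN)):
  class_0: TP=50, FP=4+16+9+2+3=34, FN=4+3+5+4+2=18 → 100/152 = 0.65789
  class_1: TP=34, FP=4+12+4+4+1=25, FN=4+3+5+4+4=20 → 68/113 = 0.60177
  class_2: TP=59, FP=3+3+7+2+1=16, FN=16+12+12+11+13=64 → 118/198 = 0.59596
  class_3: TP=60, FP=5+5+12+6+6=34, FN=9+4+7+6+6=32 → 120/186 = 0.64516
  class_4: TP=20, FP=4+4+11+6+6=31, FN=2+4+2+6+4=18 → 40/89 = 0.44944
  class_5: TP=60, FP=2+4+13+6+4=29, FN=3+1+1+6+6=17 → 120/166 = 0.72289
Highest is class 'class_5' with F1 score = 0.7229.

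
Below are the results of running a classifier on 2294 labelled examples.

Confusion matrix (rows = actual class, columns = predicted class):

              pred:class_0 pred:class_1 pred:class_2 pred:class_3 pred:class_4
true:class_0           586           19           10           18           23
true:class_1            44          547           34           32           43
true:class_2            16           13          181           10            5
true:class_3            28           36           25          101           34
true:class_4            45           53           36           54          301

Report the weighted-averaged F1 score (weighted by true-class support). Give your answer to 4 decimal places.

Per-class F1 score (2·TP/(2·TP+FP+FN)):
  class_0: TP=586, FP=44+16+28+45=133, FN=19+10+18+23=70 → 1172/1375 = 0.85236
  class_1: TP=547, FP=19+13+36+53=121, FN=44+34+32+43=153 → 1094/1368 = 0.79971
  class_2: TP=181, FP=10+34+25+36=105, FN=16+13+10+5=44 → 362/511 = 0.70841
  class_3: TP=101, FP=18+32+10+54=114, FN=28+36+25+34=123 → 202/439 = 0.46014
  class_4: TP=301, FP=23+43+5+34=105, FN=45+53+36+54=188 → 602/895 = 0.67263
Weighted-F1 score = Σ (supportᵢ/N)·F1 scoreᵢ with N=2294: (656/2294)·0.85236 + (700/2294)·0.79971 + (225/2294)·0.70841 + (224/2294)·0.46014 + (489/2294)·0.67263 = 0.7456

0.7456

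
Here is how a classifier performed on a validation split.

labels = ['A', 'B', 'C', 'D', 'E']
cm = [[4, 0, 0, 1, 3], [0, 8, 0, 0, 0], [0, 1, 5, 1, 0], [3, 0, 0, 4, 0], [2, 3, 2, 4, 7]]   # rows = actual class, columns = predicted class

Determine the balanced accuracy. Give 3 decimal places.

0.635

Balanced accuracy = mean of per-class recall.
  A: recall = 4/8 = 0.5000
  B: recall = 8/8 = 1.0000
  C: recall = 5/7 = 0.7143
  D: recall = 4/7 = 0.5714
  E: recall = 7/18 = 0.3889
Mean = (0.5000 + 1.0000 + 0.7143 + 0.5714 + 0.3889) / 5 = 0.635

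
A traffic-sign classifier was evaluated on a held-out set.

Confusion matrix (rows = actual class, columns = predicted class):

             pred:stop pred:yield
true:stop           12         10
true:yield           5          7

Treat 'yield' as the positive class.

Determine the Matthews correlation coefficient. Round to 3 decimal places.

MCC = (TP·TN − FP·FN) / √((TP+FP)(TP+FN)(TN+FP)(TN+FN))
Numerator = 7·12 − 10·5 = 34
Denominator = √(17·12·22·17) = √76296 = 276.2173
MCC = 34 / 276.2173 = 0.123

0.123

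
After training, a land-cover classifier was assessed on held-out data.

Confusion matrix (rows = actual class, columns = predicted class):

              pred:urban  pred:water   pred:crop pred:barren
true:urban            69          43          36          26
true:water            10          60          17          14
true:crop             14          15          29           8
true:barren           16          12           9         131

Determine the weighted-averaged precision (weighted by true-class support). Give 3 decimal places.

0.591

Per-class precision (TP/(TP+FP)):
  urban: TP=69, FP=10+14+16=40 → 69/109 = 0.6330
  water: TP=60, FP=43+15+12=70 → 60/130 = 0.4615
  crop: TP=29, FP=36+17+9=62 → 29/91 = 0.3187
  barren: TP=131, FP=26+14+8=48 → 131/179 = 0.7318
Weighted-precision = Σ (supportᵢ/N)·precisionᵢ with N=509: (174/509)·0.6330 + (101/509)·0.4615 + (66/509)·0.3187 + (168/509)·0.7318 = 0.591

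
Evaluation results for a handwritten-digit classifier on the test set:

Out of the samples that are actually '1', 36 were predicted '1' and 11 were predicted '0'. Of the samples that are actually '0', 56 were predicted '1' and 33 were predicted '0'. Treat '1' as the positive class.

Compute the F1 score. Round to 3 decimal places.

Precision = TP/(TP+FP) = 36/92 = 0.3913
Recall = TP/(TP+FN) = 36/47 = 0.7660
F1 = 2·TP/(2·TP+FP+FN) = 72/139 = 0.518

0.518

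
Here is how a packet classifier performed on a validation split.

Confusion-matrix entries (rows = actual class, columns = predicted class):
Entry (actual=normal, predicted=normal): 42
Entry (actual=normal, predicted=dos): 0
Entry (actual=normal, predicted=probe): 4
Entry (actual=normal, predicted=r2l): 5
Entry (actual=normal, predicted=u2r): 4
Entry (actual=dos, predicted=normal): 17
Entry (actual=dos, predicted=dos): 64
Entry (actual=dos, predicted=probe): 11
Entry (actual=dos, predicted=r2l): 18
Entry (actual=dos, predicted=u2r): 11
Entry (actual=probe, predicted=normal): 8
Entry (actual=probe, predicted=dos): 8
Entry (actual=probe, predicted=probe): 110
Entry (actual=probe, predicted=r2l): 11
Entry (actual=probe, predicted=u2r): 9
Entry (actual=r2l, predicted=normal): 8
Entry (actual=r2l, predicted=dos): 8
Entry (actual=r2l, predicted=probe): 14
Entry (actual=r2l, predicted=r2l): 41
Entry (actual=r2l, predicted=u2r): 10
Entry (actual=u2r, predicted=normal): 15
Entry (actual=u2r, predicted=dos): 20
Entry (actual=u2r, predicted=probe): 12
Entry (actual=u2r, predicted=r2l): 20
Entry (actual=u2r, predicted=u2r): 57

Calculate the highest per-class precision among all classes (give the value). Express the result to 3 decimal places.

Per-class precision (TP/(TP+FP)):
  normal: TP=42, FP=17+8+8+15=48 → 42/90 = 0.4667
  dos: TP=64, FP=0+8+8+20=36 → 64/100 = 0.6400
  probe: TP=110, FP=4+11+14+12=41 → 110/151 = 0.7285
  r2l: TP=41, FP=5+18+11+20=54 → 41/95 = 0.4316
  u2r: TP=57, FP=4+11+9+10=34 → 57/91 = 0.6264
Highest is class 'probe' with precision = 0.728.

0.728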